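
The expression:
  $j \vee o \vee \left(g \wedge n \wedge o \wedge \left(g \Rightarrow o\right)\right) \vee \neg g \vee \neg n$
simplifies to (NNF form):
$j \vee o \vee \neg g \vee \neg n$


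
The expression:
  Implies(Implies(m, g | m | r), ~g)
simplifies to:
~g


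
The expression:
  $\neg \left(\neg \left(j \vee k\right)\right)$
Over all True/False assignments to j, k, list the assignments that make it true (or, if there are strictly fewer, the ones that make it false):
is false only for:
  j=False, k=False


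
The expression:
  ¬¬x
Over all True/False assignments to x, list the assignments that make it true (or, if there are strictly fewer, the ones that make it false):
is true only for:
  x=True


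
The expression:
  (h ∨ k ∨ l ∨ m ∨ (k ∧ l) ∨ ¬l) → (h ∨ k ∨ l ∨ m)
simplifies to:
h ∨ k ∨ l ∨ m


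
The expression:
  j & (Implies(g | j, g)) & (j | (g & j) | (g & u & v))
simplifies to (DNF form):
g & j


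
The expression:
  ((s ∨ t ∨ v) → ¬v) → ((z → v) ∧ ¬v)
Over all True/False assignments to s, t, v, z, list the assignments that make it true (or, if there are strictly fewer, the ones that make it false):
is false only for:
  s=False, t=False, v=False, z=True;
  s=False, t=True, v=False, z=True;
  s=True, t=False, v=False, z=True;
  s=True, t=True, v=False, z=True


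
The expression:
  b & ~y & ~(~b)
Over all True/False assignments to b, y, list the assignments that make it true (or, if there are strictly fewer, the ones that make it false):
is true only for:
  b=True, y=False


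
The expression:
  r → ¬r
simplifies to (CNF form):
¬r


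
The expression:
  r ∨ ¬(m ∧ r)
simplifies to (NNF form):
True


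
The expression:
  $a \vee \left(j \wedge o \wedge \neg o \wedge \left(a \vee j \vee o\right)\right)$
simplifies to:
$a$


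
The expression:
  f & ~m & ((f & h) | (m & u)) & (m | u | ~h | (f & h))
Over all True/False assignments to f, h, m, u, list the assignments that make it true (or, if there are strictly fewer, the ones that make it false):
is true only for:
  f=True, h=True, m=False, u=False;
  f=True, h=True, m=False, u=True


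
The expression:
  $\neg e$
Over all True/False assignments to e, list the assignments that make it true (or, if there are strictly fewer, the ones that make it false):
is true only for:
  e=False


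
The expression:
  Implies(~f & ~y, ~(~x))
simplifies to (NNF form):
f | x | y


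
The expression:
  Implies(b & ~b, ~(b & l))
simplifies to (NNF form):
True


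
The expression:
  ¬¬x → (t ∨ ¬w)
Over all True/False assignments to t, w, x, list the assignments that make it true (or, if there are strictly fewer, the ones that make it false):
is false only for:
  t=False, w=True, x=True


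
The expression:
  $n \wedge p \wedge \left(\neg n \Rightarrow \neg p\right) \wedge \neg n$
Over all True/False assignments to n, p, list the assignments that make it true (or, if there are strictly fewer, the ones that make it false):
is never true.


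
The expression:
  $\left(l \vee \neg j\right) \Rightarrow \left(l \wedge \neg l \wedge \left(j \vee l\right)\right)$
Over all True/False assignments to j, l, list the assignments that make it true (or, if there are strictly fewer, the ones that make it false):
is true only for:
  j=True, l=False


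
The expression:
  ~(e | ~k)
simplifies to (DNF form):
k & ~e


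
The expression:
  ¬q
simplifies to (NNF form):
¬q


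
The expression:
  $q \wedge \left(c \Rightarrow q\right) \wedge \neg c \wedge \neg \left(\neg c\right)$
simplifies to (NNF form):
$\text{False}$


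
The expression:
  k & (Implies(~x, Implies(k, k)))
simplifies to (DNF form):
k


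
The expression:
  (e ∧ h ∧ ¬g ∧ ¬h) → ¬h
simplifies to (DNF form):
True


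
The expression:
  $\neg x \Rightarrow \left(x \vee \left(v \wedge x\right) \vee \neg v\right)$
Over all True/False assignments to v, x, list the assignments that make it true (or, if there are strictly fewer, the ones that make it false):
is false only for:
  v=True, x=False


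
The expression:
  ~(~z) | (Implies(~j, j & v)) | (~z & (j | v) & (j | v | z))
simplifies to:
j | v | z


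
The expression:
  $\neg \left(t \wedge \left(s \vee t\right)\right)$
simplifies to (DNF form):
$\neg t$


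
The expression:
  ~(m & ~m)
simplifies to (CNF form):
True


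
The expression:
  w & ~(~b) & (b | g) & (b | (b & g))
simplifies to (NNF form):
b & w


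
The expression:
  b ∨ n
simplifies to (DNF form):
b ∨ n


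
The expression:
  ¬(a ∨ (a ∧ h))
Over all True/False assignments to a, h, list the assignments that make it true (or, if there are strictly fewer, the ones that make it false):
is true only for:
  a=False, h=False;
  a=False, h=True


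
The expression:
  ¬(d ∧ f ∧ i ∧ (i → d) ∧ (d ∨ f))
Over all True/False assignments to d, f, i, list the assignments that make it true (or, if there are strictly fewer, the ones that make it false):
is false only for:
  d=True, f=True, i=True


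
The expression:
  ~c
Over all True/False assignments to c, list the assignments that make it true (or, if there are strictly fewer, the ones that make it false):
is true only for:
  c=False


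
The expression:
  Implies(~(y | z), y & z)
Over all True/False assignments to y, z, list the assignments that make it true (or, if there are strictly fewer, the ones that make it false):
is false only for:
  y=False, z=False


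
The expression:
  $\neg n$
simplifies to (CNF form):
$\neg n$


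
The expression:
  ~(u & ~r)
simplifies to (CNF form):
r | ~u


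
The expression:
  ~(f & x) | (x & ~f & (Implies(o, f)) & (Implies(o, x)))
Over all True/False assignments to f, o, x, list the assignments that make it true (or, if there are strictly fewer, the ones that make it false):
is false only for:
  f=True, o=False, x=True;
  f=True, o=True, x=True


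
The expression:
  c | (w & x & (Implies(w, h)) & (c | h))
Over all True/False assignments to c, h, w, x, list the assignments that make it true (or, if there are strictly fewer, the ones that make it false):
is false only for:
  c=False, h=False, w=False, x=False;
  c=False, h=False, w=False, x=True;
  c=False, h=False, w=True, x=False;
  c=False, h=False, w=True, x=True;
  c=False, h=True, w=False, x=False;
  c=False, h=True, w=False, x=True;
  c=False, h=True, w=True, x=False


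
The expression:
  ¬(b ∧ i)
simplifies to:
¬b ∨ ¬i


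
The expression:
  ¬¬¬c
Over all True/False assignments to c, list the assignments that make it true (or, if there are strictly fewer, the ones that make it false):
is true only for:
  c=False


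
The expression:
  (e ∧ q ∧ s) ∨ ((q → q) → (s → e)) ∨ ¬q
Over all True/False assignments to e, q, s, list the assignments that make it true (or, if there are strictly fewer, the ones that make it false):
is false only for:
  e=False, q=True, s=True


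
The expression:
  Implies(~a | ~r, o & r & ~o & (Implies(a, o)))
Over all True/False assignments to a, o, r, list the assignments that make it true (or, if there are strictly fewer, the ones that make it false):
is true only for:
  a=True, o=False, r=True;
  a=True, o=True, r=True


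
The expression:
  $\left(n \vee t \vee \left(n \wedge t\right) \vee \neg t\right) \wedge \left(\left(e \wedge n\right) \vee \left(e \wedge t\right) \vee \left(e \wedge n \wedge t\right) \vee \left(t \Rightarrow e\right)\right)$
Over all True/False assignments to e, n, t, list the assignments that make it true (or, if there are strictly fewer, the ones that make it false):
is false only for:
  e=False, n=False, t=True;
  e=False, n=True, t=True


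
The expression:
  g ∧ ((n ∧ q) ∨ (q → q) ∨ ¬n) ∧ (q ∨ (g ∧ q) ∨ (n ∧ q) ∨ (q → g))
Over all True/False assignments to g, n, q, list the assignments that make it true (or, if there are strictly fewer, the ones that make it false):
is true only for:
  g=True, n=False, q=False;
  g=True, n=False, q=True;
  g=True, n=True, q=False;
  g=True, n=True, q=True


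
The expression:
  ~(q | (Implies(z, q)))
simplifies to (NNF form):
z & ~q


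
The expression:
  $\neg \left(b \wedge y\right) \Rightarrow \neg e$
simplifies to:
$\left(b \wedge y\right) \vee \neg e$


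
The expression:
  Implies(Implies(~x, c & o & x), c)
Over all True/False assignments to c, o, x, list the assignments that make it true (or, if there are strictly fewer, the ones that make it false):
is false only for:
  c=False, o=False, x=True;
  c=False, o=True, x=True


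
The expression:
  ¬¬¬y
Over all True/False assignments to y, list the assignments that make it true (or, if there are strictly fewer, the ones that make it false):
is true only for:
  y=False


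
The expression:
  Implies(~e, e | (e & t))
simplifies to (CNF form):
e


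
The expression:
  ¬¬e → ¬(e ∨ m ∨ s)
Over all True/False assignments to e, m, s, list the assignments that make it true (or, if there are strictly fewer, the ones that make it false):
is true only for:
  e=False, m=False, s=False;
  e=False, m=False, s=True;
  e=False, m=True, s=False;
  e=False, m=True, s=True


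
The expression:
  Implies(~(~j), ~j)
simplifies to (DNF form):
~j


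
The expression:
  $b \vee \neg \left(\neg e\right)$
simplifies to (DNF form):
$b \vee e$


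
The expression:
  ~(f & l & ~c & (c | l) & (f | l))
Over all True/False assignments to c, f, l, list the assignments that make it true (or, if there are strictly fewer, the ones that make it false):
is false only for:
  c=False, f=True, l=True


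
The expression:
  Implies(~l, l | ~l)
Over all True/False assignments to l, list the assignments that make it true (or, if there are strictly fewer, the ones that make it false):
is always true.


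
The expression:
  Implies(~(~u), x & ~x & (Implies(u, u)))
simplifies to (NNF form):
~u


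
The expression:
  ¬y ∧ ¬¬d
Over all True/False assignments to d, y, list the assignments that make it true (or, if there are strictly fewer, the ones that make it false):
is true only for:
  d=True, y=False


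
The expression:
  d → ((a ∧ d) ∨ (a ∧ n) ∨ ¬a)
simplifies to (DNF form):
True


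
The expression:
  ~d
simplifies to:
~d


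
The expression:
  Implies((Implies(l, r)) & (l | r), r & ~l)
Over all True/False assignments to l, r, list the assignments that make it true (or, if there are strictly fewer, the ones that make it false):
is false only for:
  l=True, r=True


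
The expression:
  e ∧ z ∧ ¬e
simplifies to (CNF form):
False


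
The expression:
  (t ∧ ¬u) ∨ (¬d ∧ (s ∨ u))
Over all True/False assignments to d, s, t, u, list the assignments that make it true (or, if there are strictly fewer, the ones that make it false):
is false only for:
  d=False, s=False, t=False, u=False;
  d=True, s=False, t=False, u=False;
  d=True, s=False, t=False, u=True;
  d=True, s=False, t=True, u=True;
  d=True, s=True, t=False, u=False;
  d=True, s=True, t=False, u=True;
  d=True, s=True, t=True, u=True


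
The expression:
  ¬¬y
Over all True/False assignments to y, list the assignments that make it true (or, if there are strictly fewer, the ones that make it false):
is true only for:
  y=True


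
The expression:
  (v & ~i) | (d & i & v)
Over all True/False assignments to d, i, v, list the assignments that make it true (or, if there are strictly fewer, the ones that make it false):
is true only for:
  d=False, i=False, v=True;
  d=True, i=False, v=True;
  d=True, i=True, v=True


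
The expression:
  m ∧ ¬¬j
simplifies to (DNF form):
j ∧ m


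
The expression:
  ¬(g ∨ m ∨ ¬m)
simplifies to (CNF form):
False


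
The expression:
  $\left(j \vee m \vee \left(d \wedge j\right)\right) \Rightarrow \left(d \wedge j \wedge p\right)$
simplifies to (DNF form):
$\left(\neg j \wedge \neg m\right) \vee \left(d \wedge j \wedge p\right)$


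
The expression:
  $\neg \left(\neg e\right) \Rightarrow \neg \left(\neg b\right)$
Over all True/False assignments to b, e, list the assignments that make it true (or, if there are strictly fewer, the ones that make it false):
is false only for:
  b=False, e=True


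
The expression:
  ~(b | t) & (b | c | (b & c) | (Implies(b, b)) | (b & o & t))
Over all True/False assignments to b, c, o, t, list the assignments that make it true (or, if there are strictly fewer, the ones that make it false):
is true only for:
  b=False, c=False, o=False, t=False;
  b=False, c=False, o=True, t=False;
  b=False, c=True, o=False, t=False;
  b=False, c=True, o=True, t=False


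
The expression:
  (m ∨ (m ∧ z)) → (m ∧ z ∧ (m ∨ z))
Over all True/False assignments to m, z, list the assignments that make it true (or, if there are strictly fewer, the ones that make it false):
is false only for:
  m=True, z=False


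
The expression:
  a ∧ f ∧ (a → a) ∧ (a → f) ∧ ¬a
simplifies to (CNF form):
False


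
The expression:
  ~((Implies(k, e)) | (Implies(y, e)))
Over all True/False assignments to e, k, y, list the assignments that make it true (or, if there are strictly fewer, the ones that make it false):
is true only for:
  e=False, k=True, y=True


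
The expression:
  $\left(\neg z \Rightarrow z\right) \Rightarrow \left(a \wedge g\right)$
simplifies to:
$\left(a \wedge g\right) \vee \neg z$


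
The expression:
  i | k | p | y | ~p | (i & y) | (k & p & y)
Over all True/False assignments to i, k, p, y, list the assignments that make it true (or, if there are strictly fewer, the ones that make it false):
is always true.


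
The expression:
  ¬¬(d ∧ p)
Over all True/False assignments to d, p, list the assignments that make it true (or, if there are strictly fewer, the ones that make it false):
is true only for:
  d=True, p=True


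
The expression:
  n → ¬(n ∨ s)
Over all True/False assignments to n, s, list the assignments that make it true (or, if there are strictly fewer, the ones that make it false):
is true only for:
  n=False, s=False;
  n=False, s=True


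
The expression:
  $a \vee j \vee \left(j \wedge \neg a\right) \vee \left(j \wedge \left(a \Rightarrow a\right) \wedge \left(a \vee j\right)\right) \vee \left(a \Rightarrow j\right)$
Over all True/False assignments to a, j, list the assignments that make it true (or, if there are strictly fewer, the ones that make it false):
is always true.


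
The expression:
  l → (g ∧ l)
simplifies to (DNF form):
g ∨ ¬l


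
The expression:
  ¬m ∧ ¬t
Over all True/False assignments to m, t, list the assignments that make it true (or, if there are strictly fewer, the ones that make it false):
is true only for:
  m=False, t=False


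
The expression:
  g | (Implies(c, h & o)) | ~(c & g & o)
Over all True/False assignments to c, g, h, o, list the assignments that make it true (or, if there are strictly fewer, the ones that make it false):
is always true.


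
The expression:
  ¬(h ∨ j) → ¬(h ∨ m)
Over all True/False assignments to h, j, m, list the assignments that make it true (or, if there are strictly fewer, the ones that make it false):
is false only for:
  h=False, j=False, m=True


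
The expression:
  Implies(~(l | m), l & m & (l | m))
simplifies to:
l | m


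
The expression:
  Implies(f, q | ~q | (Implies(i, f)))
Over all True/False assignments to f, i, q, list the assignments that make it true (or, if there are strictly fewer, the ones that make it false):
is always true.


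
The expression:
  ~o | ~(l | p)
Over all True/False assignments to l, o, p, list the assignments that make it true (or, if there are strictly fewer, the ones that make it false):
is false only for:
  l=False, o=True, p=True;
  l=True, o=True, p=False;
  l=True, o=True, p=True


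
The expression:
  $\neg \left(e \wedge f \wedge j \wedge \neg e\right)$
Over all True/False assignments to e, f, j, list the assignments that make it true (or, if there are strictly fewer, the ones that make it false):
is always true.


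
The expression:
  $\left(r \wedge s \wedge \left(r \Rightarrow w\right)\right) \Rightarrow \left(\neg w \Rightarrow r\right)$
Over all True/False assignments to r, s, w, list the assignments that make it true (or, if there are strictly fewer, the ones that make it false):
is always true.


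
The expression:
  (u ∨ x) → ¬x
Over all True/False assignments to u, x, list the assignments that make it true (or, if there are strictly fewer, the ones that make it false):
is true only for:
  u=False, x=False;
  u=True, x=False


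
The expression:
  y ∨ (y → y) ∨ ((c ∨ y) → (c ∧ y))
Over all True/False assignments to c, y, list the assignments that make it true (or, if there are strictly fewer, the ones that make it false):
is always true.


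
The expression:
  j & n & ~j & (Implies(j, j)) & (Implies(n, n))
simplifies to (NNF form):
False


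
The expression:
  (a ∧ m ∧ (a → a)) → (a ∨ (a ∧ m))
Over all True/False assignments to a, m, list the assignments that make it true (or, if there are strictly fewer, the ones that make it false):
is always true.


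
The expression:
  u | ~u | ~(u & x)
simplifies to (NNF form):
True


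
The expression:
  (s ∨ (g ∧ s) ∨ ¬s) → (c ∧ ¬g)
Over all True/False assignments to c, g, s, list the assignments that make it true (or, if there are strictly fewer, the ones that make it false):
is true only for:
  c=True, g=False, s=False;
  c=True, g=False, s=True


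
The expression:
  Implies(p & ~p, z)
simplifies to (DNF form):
True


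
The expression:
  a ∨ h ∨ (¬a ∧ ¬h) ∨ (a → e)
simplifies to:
True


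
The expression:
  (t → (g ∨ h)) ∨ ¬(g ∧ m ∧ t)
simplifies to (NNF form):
True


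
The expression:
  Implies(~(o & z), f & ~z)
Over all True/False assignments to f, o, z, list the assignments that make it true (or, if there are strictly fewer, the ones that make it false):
is true only for:
  f=False, o=True, z=True;
  f=True, o=False, z=False;
  f=True, o=True, z=False;
  f=True, o=True, z=True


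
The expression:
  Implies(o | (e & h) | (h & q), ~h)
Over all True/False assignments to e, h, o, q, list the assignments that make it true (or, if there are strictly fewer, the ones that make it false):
is false only for:
  e=False, h=True, o=False, q=True;
  e=False, h=True, o=True, q=False;
  e=False, h=True, o=True, q=True;
  e=True, h=True, o=False, q=False;
  e=True, h=True, o=False, q=True;
  e=True, h=True, o=True, q=False;
  e=True, h=True, o=True, q=True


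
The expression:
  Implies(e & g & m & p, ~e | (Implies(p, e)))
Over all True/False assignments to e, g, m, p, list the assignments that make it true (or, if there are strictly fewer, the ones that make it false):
is always true.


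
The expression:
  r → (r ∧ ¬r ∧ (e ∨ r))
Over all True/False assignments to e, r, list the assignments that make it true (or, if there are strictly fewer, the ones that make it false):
is true only for:
  e=False, r=False;
  e=True, r=False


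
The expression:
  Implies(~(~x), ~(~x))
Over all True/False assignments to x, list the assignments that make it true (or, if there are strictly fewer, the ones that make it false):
is always true.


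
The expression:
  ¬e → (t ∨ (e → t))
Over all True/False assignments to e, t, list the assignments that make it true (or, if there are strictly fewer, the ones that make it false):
is always true.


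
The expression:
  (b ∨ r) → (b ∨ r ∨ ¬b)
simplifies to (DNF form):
True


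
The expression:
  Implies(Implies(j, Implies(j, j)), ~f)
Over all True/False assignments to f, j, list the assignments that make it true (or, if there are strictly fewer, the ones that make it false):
is true only for:
  f=False, j=False;
  f=False, j=True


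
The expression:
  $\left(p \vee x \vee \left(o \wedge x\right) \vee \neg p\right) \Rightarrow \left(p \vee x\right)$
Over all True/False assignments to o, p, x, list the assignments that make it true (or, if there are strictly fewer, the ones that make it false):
is false only for:
  o=False, p=False, x=False;
  o=True, p=False, x=False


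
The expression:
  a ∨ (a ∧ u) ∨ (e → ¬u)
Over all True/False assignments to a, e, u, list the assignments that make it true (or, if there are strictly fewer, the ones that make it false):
is false only for:
  a=False, e=True, u=True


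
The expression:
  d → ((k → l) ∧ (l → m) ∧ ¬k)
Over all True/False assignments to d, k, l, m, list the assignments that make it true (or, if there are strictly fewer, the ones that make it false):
is false only for:
  d=True, k=False, l=True, m=False;
  d=True, k=True, l=False, m=False;
  d=True, k=True, l=False, m=True;
  d=True, k=True, l=True, m=False;
  d=True, k=True, l=True, m=True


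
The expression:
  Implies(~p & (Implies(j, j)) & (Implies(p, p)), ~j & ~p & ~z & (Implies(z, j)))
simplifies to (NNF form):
p | (~j & ~z)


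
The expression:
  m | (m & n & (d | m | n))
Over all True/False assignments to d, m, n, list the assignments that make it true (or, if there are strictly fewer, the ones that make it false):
is true only for:
  d=False, m=True, n=False;
  d=False, m=True, n=True;
  d=True, m=True, n=False;
  d=True, m=True, n=True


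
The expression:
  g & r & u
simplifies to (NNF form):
g & r & u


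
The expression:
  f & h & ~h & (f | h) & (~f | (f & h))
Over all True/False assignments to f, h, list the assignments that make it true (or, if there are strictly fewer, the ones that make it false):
is never true.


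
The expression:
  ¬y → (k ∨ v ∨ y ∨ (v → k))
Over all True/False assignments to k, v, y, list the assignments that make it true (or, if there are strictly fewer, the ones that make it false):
is always true.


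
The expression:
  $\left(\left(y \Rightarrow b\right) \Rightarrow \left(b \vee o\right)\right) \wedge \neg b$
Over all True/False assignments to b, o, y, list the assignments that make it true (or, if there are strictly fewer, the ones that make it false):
is true only for:
  b=False, o=False, y=True;
  b=False, o=True, y=False;
  b=False, o=True, y=True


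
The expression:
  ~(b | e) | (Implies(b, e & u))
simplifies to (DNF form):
~b | (e & u)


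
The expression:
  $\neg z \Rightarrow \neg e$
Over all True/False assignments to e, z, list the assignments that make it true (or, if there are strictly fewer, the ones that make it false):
is false only for:
  e=True, z=False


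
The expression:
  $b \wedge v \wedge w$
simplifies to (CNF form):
$b \wedge v \wedge w$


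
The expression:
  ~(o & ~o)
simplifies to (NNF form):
True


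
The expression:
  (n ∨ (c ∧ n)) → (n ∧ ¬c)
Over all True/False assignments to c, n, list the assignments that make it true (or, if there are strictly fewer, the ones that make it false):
is false only for:
  c=True, n=True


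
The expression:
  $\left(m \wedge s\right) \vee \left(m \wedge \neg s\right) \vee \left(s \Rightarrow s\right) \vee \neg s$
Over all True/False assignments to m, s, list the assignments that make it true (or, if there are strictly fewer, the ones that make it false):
is always true.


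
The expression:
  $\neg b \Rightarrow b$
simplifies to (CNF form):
$b$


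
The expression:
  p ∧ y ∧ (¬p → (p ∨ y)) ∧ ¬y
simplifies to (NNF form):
False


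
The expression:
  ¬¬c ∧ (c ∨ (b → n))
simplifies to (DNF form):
c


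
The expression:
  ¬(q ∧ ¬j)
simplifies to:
j ∨ ¬q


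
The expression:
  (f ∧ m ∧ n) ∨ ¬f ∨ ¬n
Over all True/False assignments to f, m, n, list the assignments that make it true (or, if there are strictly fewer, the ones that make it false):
is false only for:
  f=True, m=False, n=True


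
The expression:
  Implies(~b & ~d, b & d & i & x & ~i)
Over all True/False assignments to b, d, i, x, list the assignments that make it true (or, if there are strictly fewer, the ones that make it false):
is false only for:
  b=False, d=False, i=False, x=False;
  b=False, d=False, i=False, x=True;
  b=False, d=False, i=True, x=False;
  b=False, d=False, i=True, x=True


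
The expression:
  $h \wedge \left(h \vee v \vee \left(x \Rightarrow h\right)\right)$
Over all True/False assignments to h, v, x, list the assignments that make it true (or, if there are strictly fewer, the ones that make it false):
is true only for:
  h=True, v=False, x=False;
  h=True, v=False, x=True;
  h=True, v=True, x=False;
  h=True, v=True, x=True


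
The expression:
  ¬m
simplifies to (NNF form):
¬m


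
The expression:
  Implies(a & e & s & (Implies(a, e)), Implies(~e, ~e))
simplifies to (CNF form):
True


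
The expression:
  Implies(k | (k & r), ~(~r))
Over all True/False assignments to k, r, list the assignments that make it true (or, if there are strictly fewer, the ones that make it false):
is false only for:
  k=True, r=False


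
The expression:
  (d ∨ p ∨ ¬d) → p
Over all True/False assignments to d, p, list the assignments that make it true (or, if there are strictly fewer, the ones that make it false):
is true only for:
  d=False, p=True;
  d=True, p=True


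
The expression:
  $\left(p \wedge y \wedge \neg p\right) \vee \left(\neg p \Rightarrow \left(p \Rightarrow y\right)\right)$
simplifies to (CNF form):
$\text{True}$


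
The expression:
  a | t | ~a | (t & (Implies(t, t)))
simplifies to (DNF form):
True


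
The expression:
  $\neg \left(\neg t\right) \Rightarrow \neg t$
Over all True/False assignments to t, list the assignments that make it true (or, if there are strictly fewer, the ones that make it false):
is true only for:
  t=False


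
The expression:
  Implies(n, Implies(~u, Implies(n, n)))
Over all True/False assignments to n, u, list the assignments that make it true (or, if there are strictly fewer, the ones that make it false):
is always true.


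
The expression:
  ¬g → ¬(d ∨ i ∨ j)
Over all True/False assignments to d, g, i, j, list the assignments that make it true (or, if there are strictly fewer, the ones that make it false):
is false only for:
  d=False, g=False, i=False, j=True;
  d=False, g=False, i=True, j=False;
  d=False, g=False, i=True, j=True;
  d=True, g=False, i=False, j=False;
  d=True, g=False, i=False, j=True;
  d=True, g=False, i=True, j=False;
  d=True, g=False, i=True, j=True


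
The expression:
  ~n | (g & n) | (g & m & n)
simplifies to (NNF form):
g | ~n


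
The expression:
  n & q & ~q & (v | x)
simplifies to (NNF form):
False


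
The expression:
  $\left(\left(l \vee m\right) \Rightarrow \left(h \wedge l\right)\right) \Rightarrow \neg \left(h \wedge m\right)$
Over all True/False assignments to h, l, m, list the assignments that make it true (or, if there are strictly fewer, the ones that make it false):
is false only for:
  h=True, l=True, m=True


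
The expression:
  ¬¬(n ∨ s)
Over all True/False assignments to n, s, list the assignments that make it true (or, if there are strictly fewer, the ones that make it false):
is false only for:
  n=False, s=False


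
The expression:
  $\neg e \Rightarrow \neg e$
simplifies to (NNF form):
$\text{True}$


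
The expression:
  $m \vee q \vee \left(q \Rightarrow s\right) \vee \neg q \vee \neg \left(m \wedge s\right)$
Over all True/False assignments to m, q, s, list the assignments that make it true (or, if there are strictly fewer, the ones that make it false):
is always true.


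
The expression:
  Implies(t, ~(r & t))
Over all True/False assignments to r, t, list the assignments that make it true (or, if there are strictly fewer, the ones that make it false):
is false only for:
  r=True, t=True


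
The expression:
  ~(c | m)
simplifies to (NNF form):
~c & ~m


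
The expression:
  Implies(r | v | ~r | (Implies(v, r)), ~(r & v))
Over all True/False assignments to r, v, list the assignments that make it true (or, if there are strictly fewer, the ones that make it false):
is false only for:
  r=True, v=True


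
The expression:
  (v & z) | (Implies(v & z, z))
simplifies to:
True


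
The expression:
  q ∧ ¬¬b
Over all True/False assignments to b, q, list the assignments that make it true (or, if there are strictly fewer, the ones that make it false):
is true only for:
  b=True, q=True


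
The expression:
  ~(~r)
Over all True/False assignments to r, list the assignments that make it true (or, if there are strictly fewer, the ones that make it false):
is true only for:
  r=True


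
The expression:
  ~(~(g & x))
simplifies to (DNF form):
g & x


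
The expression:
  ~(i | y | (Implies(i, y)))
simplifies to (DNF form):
False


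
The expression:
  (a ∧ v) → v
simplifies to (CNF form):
True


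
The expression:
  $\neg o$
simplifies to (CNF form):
$\neg o$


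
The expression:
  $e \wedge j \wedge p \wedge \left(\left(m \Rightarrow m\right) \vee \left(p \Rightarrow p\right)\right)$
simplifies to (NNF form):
$e \wedge j \wedge p$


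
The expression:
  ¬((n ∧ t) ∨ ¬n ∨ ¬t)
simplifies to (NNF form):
False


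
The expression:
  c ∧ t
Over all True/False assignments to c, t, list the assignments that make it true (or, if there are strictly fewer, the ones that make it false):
is true only for:
  c=True, t=True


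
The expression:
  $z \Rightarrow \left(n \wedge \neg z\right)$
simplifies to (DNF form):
$\neg z$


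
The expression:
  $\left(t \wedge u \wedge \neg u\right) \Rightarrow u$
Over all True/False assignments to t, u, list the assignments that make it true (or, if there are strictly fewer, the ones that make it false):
is always true.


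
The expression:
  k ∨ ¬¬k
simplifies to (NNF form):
k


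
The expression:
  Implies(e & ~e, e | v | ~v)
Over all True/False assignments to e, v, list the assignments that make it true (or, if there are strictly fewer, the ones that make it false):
is always true.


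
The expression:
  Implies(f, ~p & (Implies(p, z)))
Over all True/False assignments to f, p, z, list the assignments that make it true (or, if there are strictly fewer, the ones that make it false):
is false only for:
  f=True, p=True, z=False;
  f=True, p=True, z=True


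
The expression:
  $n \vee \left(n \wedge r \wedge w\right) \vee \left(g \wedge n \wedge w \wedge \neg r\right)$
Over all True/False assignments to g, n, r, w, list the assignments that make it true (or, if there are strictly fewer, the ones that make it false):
is true only for:
  g=False, n=True, r=False, w=False;
  g=False, n=True, r=False, w=True;
  g=False, n=True, r=True, w=False;
  g=False, n=True, r=True, w=True;
  g=True, n=True, r=False, w=False;
  g=True, n=True, r=False, w=True;
  g=True, n=True, r=True, w=False;
  g=True, n=True, r=True, w=True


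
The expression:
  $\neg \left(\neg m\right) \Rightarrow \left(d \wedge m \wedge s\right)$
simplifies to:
$\left(d \wedge s\right) \vee \neg m$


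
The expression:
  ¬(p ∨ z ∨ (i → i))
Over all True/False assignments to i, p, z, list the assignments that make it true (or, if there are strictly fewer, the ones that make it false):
is never true.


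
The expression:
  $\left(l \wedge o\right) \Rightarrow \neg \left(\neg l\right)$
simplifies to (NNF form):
$\text{True}$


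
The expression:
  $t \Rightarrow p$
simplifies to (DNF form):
$p \vee \neg t$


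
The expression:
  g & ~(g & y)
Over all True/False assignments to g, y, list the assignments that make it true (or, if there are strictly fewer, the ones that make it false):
is true only for:
  g=True, y=False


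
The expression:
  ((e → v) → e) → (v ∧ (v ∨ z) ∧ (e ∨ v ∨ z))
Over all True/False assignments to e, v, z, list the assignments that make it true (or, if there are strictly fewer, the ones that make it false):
is false only for:
  e=True, v=False, z=False;
  e=True, v=False, z=True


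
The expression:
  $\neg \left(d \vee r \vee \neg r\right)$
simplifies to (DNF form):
$\text{False}$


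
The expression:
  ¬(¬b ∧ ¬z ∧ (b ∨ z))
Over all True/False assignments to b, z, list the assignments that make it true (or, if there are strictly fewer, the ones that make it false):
is always true.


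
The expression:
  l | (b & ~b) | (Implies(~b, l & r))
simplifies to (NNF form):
b | l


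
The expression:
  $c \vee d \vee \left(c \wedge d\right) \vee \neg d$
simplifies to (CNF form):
$\text{True}$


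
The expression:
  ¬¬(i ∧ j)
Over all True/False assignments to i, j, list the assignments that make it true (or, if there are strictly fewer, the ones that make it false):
is true only for:
  i=True, j=True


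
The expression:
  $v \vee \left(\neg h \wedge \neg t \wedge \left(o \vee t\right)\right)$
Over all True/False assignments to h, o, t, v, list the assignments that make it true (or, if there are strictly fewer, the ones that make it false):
is false only for:
  h=False, o=False, t=False, v=False;
  h=False, o=False, t=True, v=False;
  h=False, o=True, t=True, v=False;
  h=True, o=False, t=False, v=False;
  h=True, o=False, t=True, v=False;
  h=True, o=True, t=False, v=False;
  h=True, o=True, t=True, v=False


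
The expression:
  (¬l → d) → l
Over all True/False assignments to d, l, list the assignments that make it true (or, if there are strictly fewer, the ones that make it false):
is false only for:
  d=True, l=False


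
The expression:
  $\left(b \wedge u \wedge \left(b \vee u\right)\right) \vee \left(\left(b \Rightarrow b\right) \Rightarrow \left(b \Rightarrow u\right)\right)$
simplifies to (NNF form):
$u \vee \neg b$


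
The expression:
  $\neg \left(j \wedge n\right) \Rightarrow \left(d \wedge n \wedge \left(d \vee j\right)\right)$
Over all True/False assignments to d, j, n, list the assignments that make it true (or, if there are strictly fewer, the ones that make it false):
is true only for:
  d=False, j=True, n=True;
  d=True, j=False, n=True;
  d=True, j=True, n=True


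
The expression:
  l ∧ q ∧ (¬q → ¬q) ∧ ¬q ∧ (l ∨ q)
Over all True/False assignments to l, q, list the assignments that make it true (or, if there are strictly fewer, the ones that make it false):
is never true.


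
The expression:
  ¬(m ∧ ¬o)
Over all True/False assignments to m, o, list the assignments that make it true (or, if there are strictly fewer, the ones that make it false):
is false only for:
  m=True, o=False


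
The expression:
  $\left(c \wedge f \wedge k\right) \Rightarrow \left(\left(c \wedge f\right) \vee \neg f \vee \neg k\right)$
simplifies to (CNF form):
$\text{True}$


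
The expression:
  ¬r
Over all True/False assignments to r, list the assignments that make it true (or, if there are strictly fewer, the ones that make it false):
is true only for:
  r=False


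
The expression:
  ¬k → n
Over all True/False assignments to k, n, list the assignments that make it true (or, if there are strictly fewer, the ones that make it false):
is false only for:
  k=False, n=False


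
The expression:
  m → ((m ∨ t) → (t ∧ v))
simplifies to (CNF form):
(t ∨ ¬m) ∧ (v ∨ ¬m)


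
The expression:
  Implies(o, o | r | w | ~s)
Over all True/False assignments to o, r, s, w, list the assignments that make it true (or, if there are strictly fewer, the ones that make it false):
is always true.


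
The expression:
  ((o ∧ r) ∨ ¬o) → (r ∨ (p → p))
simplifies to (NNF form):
True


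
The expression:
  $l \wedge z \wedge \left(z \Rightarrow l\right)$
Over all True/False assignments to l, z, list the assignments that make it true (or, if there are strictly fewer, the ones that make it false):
is true only for:
  l=True, z=True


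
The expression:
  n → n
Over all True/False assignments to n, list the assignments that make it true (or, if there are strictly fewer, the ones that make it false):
is always true.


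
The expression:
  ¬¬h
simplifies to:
h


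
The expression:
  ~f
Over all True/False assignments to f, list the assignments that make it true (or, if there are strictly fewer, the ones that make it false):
is true only for:
  f=False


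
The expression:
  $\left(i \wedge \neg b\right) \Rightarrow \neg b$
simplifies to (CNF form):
$\text{True}$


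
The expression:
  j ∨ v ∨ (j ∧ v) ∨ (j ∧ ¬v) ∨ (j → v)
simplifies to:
True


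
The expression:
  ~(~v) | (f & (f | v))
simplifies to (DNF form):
f | v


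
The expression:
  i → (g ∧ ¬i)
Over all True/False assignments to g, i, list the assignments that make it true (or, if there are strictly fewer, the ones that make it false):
is true only for:
  g=False, i=False;
  g=True, i=False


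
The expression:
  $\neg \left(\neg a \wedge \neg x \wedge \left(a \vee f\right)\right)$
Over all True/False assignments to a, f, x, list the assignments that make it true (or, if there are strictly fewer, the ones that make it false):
is false only for:
  a=False, f=True, x=False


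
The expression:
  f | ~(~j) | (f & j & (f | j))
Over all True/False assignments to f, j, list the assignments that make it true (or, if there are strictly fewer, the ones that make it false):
is false only for:
  f=False, j=False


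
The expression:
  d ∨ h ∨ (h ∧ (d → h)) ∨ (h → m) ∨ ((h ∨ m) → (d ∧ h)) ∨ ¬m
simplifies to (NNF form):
True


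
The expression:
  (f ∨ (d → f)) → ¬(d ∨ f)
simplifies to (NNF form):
¬f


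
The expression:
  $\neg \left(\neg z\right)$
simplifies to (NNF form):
$z$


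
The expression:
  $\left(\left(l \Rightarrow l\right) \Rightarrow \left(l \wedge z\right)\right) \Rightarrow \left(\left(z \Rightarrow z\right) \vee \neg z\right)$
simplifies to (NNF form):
$\text{True}$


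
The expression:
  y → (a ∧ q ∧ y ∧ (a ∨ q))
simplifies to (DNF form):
(a ∧ q) ∨ ¬y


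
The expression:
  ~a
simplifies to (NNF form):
~a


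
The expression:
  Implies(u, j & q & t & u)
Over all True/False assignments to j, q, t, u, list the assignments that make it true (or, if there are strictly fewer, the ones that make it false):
is false only for:
  j=False, q=False, t=False, u=True;
  j=False, q=False, t=True, u=True;
  j=False, q=True, t=False, u=True;
  j=False, q=True, t=True, u=True;
  j=True, q=False, t=False, u=True;
  j=True, q=False, t=True, u=True;
  j=True, q=True, t=False, u=True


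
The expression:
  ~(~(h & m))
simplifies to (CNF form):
h & m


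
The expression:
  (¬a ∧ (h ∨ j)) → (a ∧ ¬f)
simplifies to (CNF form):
(a ∨ ¬h) ∧ (a ∨ ¬j)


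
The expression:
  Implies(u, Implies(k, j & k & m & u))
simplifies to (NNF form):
~k | ~u | (j & m)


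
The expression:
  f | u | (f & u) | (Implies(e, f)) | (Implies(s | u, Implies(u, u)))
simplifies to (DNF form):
True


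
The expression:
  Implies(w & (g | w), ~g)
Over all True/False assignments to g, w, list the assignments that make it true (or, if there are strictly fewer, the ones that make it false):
is false only for:
  g=True, w=True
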